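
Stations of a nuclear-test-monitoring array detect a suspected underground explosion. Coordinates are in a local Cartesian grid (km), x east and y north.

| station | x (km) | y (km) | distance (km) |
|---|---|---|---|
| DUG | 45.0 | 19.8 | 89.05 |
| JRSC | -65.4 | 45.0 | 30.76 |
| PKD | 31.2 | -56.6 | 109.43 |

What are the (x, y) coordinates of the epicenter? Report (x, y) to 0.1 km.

(-44.0, 22.9)

Circle about each station: (x − 45.0)² + (y − 19.8)² = 89.05²; (x + 65.4)² + (y − 45.0)² = 30.76²; (x − 31.2)² + (y + 56.6)² = 109.43².
Subtracting the DUG equation from the JRSC and PKD equations removes the quadratic terms:
-220.8 x + 50.4 y = 10868.84
-27.6 x − 152.8 y = -2285.06
Solving the 2×2 system: x ≈ -44.0, y ≈ 22.9 km.
Check against DUG (with the unrounded x, y): √((x − 45.0)²+(y − 19.8)²) = 89.05 ≈ 89.05 km. ✓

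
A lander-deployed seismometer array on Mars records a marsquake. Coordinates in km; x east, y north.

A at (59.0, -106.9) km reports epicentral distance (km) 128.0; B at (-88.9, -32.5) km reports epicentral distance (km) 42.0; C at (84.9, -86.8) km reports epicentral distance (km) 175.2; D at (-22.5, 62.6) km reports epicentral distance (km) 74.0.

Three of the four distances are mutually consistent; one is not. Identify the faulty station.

A

Solve using three stations at a time. Using B, C, D (subtract circle equations pairwise → linear system) gives (x, y) ≈ (-65.8, 2.6).
Distances from that point to each station vs reported:
  A: calculated 166.0 vs reported 128.0 → residual 38.0 km
  B: calculated 42.0 vs reported 42.0 → residual 0.0 km
  C: calculated 175.2 vs reported 175.2 → residual 0.0 km
  D: calculated 74.0 vs reported 74.0 → residual 0.0 km
B, C, D are mutually consistent (residuals ≈ 0); A is off by 38.0 km.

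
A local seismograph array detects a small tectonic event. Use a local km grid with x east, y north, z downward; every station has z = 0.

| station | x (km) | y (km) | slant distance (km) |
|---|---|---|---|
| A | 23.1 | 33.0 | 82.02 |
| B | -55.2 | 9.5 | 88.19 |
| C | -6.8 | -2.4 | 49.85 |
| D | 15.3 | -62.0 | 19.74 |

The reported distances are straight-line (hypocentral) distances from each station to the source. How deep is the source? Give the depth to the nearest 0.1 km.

depth ≈ 12.4 km

Each station gives a sphere (x−x_i)² + (y−y_i)² + z² = d_i² (stations at z=0).
Subtracting the A sphere from B and C: z² cancels, leaving linear equations in x and y:
-156.6 x − 47.0 y = 464.48
-59.8 x − 70.8 y = 2671.65
Solving: x ≈ 11.198, y ≈ -47.193 km (keep extra digits for the depth step; rounded: 11.2, -47.2).
Then from the A sphere: z² = 82.02² − (x − 23.1)² − (y − 33.0)² with x = 11.198, y = -47.193, so z ≈ 12.438 ≈ 12.4 km.
Check against D (with the unrounded solution): distance 19.77 ≈ 19.74 km. ✓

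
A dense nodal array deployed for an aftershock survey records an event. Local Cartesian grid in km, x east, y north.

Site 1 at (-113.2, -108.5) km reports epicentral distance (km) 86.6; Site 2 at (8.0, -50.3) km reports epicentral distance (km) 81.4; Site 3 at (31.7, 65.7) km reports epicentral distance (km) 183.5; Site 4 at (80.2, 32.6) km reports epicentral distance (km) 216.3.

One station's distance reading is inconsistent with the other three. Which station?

Site 2

Solve using three stations at a time. Using Site 1, Site 3, Site 4 (subtract circle equations pairwise → linear system) gives (x, y) ≈ (-128.7, -23.3).
Distances from that point to each station vs reported:
  Site 1: calculated 86.6 vs reported 86.6 → residual 0.0 km
  Site 2: calculated 139.4 vs reported 81.4 → residual 58.0 km
  Site 3: calculated 183.5 vs reported 183.5 → residual 0.0 km
  Site 4: calculated 216.3 vs reported 216.3 → residual 0.0 km
Site 1, Site 3, Site 4 are mutually consistent (residuals ≈ 0); Site 2 is off by 58.0 km.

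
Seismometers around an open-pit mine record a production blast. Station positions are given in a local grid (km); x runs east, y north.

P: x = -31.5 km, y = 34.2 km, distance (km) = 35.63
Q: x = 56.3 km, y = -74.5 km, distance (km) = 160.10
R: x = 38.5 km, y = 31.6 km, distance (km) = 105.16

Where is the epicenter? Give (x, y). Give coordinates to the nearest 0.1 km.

-66.6 km east, 28.1 km north

Circle about each station: (x + 31.5)² + (y − 34.2)² = 35.63²; (x − 56.3)² + (y + 74.5)² = 160.10²; (x − 38.5)² + (y − 31.6)² = 105.16².
Subtracting the P equation from the Q and R equations removes the quadratic terms:
175.6 x − 217.4 y = -17804.46
140.0 x − 5.2 y = -9470.21
Solving the 2×2 system: x ≈ -66.6, y ≈ 28.1 km.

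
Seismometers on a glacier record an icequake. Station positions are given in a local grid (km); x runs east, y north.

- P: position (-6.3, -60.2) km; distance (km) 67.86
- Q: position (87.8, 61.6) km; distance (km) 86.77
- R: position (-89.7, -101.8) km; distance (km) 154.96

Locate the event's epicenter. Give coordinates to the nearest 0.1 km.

Circle about each station: (x + 6.3)² + (y + 60.2)² = 67.86²; (x − 87.8)² + (y − 61.6)² = 86.77²; (x + 89.7)² + (y + 101.8)² = 154.96².
Subtracting the P equation from the Q and R equations removes the quadratic terms:
188.2 x + 243.6 y = 4915.62
-166.8 x − 83.2 y = -4662.02
Solving the 2×2 system: x ≈ 29.1, y ≈ -2.3 km.
Check against P (with the unrounded x, y): √((x + 6.3)²+(y + 60.2)²) = 67.86 ≈ 67.86 km. ✓

x ≈ 29.1 km, y ≈ -2.3 km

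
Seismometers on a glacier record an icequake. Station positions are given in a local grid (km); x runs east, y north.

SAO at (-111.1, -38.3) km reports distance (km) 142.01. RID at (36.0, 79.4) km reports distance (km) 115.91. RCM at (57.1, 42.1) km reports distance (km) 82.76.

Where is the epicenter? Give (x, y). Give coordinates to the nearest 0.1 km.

Circle about each station: (x + 111.1)² + (y + 38.3)² = 142.01²; (x − 36.0)² + (y − 79.4)² = 115.91²; (x − 57.1)² + (y − 42.1)² = 82.76².
Subtracting pairs of circle equations eliminates x²+y² and gives linear equations (the radical axes):
294.2 x + 235.4 y = 521.97
336.4 x + 160.8 y = 4540.34
Solving the 2×2 system: x ≈ 30.9, y ≈ -36.4 km.

30.9 km east, -36.4 km north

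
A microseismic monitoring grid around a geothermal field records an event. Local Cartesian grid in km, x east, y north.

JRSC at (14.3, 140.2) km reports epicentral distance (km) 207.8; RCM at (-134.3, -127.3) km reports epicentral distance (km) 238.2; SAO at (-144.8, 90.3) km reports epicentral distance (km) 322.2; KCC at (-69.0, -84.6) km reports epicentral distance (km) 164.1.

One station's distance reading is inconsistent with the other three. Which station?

SAO

Solve using three stations at a time. Using JRSC, RCM, KCC (subtract circle equations pairwise → linear system) gives (x, y) ≈ (91.6, -52.4).
Distances from that point to each station vs reported:
  JRSC: calculated 207.6 vs reported 207.8 → residual 0.2 km
  RCM: calculated 238.0 vs reported 238.2 → residual 0.2 km
  SAO: calculated 276.2 vs reported 322.2 → residual 46.0 km
  KCC: calculated 163.8 vs reported 164.1 → residual 0.3 km
JRSC, RCM, KCC are mutually consistent (residuals ≈ 0); SAO is off by 46.0 km.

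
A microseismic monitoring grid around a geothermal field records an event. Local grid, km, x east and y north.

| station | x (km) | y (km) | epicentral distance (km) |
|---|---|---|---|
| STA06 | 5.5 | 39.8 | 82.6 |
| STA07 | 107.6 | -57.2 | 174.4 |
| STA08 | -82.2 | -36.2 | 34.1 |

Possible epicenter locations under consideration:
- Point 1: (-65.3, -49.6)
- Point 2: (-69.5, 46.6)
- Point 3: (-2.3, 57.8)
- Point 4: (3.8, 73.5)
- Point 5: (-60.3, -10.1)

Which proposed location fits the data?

Point 5

For each candidate, compare |candidate − station| to the reported distance:
Point 1: residuals STA06 31.4, STA07 1.3, STA08 12.5 → max 31.4 km
Point 2: residuals STA06 7.3, STA07 30.9, STA08 49.7 → max 49.7 km
Point 3: residuals STA06 63.0, STA07 15.3, STA08 89.3 → max 89.3 km
Point 4: residuals STA06 48.9, STA07 7.5, STA08 105.3 → max 105.3 km
Point 5: residuals STA06 0.0, STA07 0.0, STA08 0.0 → max 0.0 km
Only Point 5 has all residuals ≈ 0.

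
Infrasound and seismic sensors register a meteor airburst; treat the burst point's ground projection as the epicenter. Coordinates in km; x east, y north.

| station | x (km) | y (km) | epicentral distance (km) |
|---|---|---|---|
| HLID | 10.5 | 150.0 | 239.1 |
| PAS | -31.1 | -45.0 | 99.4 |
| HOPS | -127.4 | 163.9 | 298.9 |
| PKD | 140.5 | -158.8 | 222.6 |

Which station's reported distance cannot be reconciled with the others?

HLID

Solve using three stations at a time. Using PAS, HOPS, PKD (subtract circle equations pairwise → linear system) gives (x, y) ≈ (-80.4, -131.2).
Distances from that point to each station vs reported:
  HLID: calculated 295.6 vs reported 239.1 → residual 56.5 km
  PAS: calculated 99.3 vs reported 99.4 → residual 0.1 km
  HOPS: calculated 298.9 vs reported 298.9 → residual 0.0 km
  PKD: calculated 222.6 vs reported 222.6 → residual 0.0 km
PAS, HOPS, PKD are mutually consistent (residuals ≈ 0); HLID is off by 56.5 km.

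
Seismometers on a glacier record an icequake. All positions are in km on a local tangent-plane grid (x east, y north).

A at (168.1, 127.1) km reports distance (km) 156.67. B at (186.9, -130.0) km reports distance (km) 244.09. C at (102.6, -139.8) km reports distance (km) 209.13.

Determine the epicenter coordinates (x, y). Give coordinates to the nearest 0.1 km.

Circle about each station: (x − 168.1)² + (y − 127.1)² = 156.67²; (x − 186.9)² + (y + 130.0)² = 244.09²; (x − 102.6)² + (y + 139.8)² = 209.13².
Subtracting the A equation from the B and C equations removes the quadratic terms:
37.6 x − 514.2 y = -27614.85
-131.0 x − 533.8 y = -33531.09
Solving the 2×2 system: x ≈ 28.6, y ≈ 55.8 km.

x ≈ 28.6 km, y ≈ 55.8 km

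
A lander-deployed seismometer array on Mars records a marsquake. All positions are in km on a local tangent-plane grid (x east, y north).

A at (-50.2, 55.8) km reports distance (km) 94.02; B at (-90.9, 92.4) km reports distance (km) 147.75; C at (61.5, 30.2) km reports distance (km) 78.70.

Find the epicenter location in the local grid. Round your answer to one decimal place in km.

Circle about each station: (x + 50.2)² + (y − 55.8)² = 94.02²; (x + 90.9)² + (y − 92.4)² = 147.75²; (x − 61.5)² + (y − 30.2)² = 78.70².
Subtracting pairs of circle equations eliminates x²+y² and gives linear equations (the radical axes):
-81.4 x + 73.2 y = -1823.41
223.4 x − 51.2 y = 1706.68
Solving the 2×2 system: x ≈ 2.6, y ≈ -22.0 km.

2.6 km east, -22.0 km north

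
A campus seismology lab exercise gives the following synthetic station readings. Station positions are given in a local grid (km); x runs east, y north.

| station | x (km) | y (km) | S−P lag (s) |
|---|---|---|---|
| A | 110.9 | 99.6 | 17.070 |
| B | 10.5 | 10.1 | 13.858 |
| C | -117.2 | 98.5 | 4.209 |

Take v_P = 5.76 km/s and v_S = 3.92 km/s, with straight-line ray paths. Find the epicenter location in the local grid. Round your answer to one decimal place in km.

(-93.7, 144.5)

Distance from S−P lag: d = Δt · v_P v_S / (v_P − v_S) = Δt · (5.76·3.92)/(5.76−3.92) ≈ 12.2713·Δt.
So d_A = 209.47, d_B = 170.06, d_C = 51.65 km.
Circle about each station: (x − 110.9)² + (y − 99.6)² = 209.47²; (x − 10.5)² + (y − 10.1)² = 170.06²; (x + 117.2)² + (y − 98.5)² = 51.65².
Subtracting pairs of circle equations eliminates x²+y² and gives linear equations (the radical axes):
-200.8 x − 179.0 y = -7049.43
-456.2 x − 2.2 y = 42429.08
Solving the 2×2 system: x ≈ -93.7, y ≈ 144.5 km.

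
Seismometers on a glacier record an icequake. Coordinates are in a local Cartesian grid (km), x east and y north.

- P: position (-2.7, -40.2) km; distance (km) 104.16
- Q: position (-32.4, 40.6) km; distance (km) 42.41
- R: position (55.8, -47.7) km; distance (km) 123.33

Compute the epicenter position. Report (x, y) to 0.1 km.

x ≈ 3.1 km, y ≈ 63.8 km

Circle about each station: (x + 2.7)² + (y + 40.2)² = 104.16²; (x + 32.4)² + (y − 40.6)² = 42.41²; (x − 55.8)² + (y + 47.7)² = 123.33².
Subtracting pairs of circle equations eliminates x²+y² and gives linear equations (the radical axes):
-59.4 x + 161.6 y = 10125.49
117.0 x − 15.0 y = -595.38
Solving the 2×2 system: x ≈ 3.1, y ≈ 63.8 km.
Check against P (with the unrounded x, y): √((x + 2.7)²+(y + 40.2)²) = 104.15 ≈ 104.16 km. ✓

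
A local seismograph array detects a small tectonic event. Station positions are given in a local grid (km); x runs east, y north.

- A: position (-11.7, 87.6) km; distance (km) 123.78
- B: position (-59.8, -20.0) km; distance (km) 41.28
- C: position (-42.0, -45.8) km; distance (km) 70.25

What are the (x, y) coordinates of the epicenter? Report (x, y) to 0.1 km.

x ≈ -97.0 km, y ≈ -2.1 km

Circle about each station: (x + 11.7)² + (y − 87.6)² = 123.78²; (x + 59.8)² + (y + 20.0)² = 41.28²; (x + 42.0)² + (y + 45.8)² = 70.25².
Subtracting the A equation from the B and C equations removes the quadratic terms:
-96.2 x − 215.2 y = 9782.84
-60.6 x − 266.8 y = 6437.42
Solving the 2×2 system: x ≈ -97.0, y ≈ -2.1 km.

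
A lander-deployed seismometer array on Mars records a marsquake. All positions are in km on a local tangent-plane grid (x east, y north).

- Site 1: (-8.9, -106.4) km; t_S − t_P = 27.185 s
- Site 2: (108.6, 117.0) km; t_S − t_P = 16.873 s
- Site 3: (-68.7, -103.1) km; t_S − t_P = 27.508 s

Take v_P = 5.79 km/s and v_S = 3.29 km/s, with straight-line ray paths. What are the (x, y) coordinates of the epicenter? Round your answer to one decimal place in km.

-18.9 km east, 100.5 km north

Distance from S−P lag: d = Δt · v_P v_S / (v_P − v_S) = Δt · (5.79·3.29)/(5.79−3.29) ≈ 7.6196·Δt.
So d_Site 1 = 207.14, d_Site 2 = 128.57, d_Site 3 = 209.60 km.
Circle about each station: (x + 8.9)² + (y + 106.4)² = 207.14²; (x − 108.6)² + (y − 117.0)² = 128.57²; (x + 68.7)² + (y + 103.1)² = 209.60².
Subtracting the Site 1 equation from the Site 2 and Site 3 equations removes the quadratic terms:
235.0 x + 446.8 y = 40459.52
-119.6 x + 6.6 y = 2923.95
Solving the 2×2 system: x ≈ -18.9, y ≈ 100.5 km.
Check against Site 1 (with the unrounded x, y): √((x + 8.9)²+(y + 106.4)²) = 207.14 ≈ 207.14 km. ✓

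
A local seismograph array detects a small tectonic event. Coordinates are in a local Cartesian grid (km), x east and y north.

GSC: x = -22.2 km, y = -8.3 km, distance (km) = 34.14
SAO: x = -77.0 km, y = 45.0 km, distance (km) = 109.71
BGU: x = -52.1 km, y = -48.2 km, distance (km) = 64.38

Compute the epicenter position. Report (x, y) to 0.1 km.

Circle about each station: (x + 22.2)² + (y + 8.3)² = 34.14²; (x + 77.0)² + (y − 45.0)² = 109.71²; (x + 52.1)² + (y + 48.2)² = 64.38².
Subtracting pairs of circle equations eliminates x²+y² and gives linear equations (the radical axes):
-109.6 x + 106.6 y = -3478.47
-59.8 x − 79.8 y = 1496.68
Solving the 2×2 system: x ≈ 7.8, y ≈ -24.6 km.

7.8 km east, -24.6 km north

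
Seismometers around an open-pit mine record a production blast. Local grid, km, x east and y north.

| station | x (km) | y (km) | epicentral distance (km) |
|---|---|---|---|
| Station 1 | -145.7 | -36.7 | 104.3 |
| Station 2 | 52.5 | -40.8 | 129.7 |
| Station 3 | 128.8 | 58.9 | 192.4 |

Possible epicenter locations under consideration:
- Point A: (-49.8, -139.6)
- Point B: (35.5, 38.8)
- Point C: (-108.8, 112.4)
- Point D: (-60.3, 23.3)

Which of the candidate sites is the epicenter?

Point D

For each candidate, compare |candidate − station| to the reported distance:
Point A: residuals Station 1 36.4, Station 2 12.5, Station 3 74.6 → max 74.6 km
Point B: residuals Station 1 92.0, Station 2 48.3, Station 3 97.0 → max 97.0 km
Point C: residuals Station 1 49.3, Station 2 92.8, Station 3 51.1 → max 92.8 km
Point D: residuals Station 1 0.1, Station 2 0.0, Station 3 0.0 → max 0.1 km
Only Point D has all residuals ≈ 0.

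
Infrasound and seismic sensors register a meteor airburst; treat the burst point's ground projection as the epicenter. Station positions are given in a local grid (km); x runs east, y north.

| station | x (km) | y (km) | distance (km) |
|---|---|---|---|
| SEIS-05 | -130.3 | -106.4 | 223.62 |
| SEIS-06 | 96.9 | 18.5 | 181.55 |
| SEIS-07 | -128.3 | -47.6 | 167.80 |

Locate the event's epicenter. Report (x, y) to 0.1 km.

Circle about each station: (x + 130.3)² + (y + 106.4)² = 223.62²; (x − 96.9)² + (y − 18.5)² = 181.55²; (x + 128.3)² + (y + 47.6)² = 167.80².
Subtracting pairs of circle equations eliminates x²+y² and gives linear equations (the radical axes):
454.4 x + 249.8 y = -1521.69
4.0 x + 117.6 y = 12276.66
Solving the 2×2 system: x ≈ -61.9, y ≈ 106.5 km.

-61.9 km east, 106.5 km north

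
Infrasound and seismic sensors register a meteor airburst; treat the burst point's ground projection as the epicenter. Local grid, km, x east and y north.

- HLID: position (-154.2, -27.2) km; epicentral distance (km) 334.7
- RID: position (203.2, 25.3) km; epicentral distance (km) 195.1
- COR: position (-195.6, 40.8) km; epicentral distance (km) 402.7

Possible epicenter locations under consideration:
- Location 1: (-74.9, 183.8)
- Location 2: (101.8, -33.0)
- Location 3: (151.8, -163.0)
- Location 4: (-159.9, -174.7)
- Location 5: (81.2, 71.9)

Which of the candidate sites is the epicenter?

Location 3

For each candidate, compare |candidate − station| to the reported distance:
Location 1: residuals HLID 109.3, RID 125.0, COR 215.6 → max 215.6 km
Location 2: residuals HLID 78.6, RID 78.1, COR 96.3 → max 96.3 km
Location 3: residuals HLID 0.1, RID 0.1, COR 0.1 → max 0.1 km
Location 4: residuals HLID 187.1, RID 219.4, COR 184.3 → max 219.4 km
Location 5: residuals HLID 79.3, RID 64.5, COR 124.2 → max 124.2 km
Only Location 3 has all residuals ≈ 0.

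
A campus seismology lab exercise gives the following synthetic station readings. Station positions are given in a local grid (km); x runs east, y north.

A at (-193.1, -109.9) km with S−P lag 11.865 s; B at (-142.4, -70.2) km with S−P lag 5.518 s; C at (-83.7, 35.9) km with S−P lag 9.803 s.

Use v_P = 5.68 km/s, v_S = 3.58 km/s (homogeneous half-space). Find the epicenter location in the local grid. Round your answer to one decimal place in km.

x ≈ -90.2 km, y ≈ -58.8 km

Distance from S−P lag: d = Δt · v_P v_S / (v_P − v_S) = Δt · (5.68·3.58)/(5.68−3.58) ≈ 9.6830·Δt.
So d_A = 114.89, d_B = 53.43, d_C = 94.92 km.
Circle about each station: (x + 193.1)² + (y + 109.9)² = 114.89²; (x + 142.4)² + (y + 70.2)² = 53.43²; (x + 83.7)² + (y − 35.9)² = 94.92².
Subtracting the A equation from the B and C equations removes the quadratic terms:
101.4 x + 79.4 y = -13814.87
218.8 x + 291.6 y = -36881.21
Solving the 2×2 system: x ≈ -90.2, y ≈ -58.8 km.
Check against A (with the unrounded x, y): √((x + 193.1)²+(y + 109.9)²) = 114.89 ≈ 114.89 km. ✓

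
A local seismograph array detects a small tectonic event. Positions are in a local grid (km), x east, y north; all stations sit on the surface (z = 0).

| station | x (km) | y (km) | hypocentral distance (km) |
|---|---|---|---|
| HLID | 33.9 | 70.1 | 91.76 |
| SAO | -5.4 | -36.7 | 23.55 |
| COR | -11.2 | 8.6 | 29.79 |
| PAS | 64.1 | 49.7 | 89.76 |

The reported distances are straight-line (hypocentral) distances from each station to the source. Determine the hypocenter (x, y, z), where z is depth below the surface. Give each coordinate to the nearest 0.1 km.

Each station gives a sphere (x−x_i)² + (y−y_i)² + z² = d_i² (stations at z=0).
Subtracting the HLID sphere from SAO and COR: z² cancels, leaving linear equations in x and y:
-78.6 x − 213.6 y = 3178.13
-90.2 x − 123.0 y = 1668.63
Solving: x ≈ 3.593, y ≈ -16.201 km (keep extra digits for the depth step; rounded: 3.6, -16.2).
Then from the HLID sphere: z² = 91.76² − (x − 33.9)² − (y − 70.1)² with x = 3.593, y = -16.201, so z ≈ 7.316 ≈ 7.3 km.
Check against PAS (with the unrounded solution): distance 89.76 ≈ 89.76 km. ✓

x ≈ 3.6 km, y ≈ -16.2 km, depth ≈ 7.3 km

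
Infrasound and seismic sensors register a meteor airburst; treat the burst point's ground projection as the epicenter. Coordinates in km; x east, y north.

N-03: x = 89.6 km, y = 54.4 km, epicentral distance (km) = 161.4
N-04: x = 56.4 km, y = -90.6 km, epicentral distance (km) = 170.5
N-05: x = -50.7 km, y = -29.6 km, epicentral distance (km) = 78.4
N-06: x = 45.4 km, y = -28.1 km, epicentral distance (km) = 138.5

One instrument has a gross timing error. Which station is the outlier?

Solve using three stations at a time. Using N-03, N-05, N-06 (subtract circle equations pairwise → linear system) gives (x, y) ≈ (-71.6, 46.1).
Distances from that point to each station vs reported:
  N-03: calculated 161.5 vs reported 161.4 → residual 0.1 km
  N-04: calculated 187.3 vs reported 170.5 → residual 16.8 km
  N-05: calculated 78.5 vs reported 78.4 → residual 0.1 km
  N-06: calculated 138.6 vs reported 138.5 → residual 0.1 km
N-03, N-05, N-06 are mutually consistent (residuals ≈ 0); N-04 is off by 16.8 km.

N-04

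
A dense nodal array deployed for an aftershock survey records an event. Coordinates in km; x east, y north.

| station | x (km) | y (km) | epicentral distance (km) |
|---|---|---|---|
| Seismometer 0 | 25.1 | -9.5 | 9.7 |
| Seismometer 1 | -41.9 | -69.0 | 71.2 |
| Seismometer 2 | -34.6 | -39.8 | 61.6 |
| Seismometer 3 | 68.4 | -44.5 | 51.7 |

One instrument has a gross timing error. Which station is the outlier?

Solve using three stations at a time. Using Seismometer 0, Seismometer 2, Seismometer 3 (subtract circle equations pairwise → linear system) gives (x, y) ≈ (23.4, -19.0).
Distances from that point to each station vs reported:
  Seismometer 0: calculated 9.7 vs reported 9.7 → residual 0.0 km
  Seismometer 1: calculated 82.2 vs reported 71.2 → residual 11.0 km
  Seismometer 2: calculated 61.6 vs reported 61.6 → residual 0.0 km
  Seismometer 3: calculated 51.7 vs reported 51.7 → residual 0.0 km
Seismometer 0, Seismometer 2, Seismometer 3 are mutually consistent (residuals ≈ 0); Seismometer 1 is off by 11.0 km.

Seismometer 1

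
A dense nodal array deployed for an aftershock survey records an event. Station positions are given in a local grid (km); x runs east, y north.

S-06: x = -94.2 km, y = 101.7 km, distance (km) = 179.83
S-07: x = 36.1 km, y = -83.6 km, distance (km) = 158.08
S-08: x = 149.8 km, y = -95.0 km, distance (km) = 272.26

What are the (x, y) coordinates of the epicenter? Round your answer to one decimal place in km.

-121.8 km east, -76.0 km north

Circle about each station: (x + 94.2)² + (y − 101.7)² = 179.83²; (x − 36.1)² + (y + 83.6)² = 158.08²; (x − 149.8)² + (y + 95.0)² = 272.26².
Subtracting the S-06 equation from the S-07 and S-08 equations removes the quadratic terms:
260.6 x − 370.6 y = -3574.82
488.0 x − 393.4 y = -29538.17
Solving the 2×2 system: x ≈ -121.8, y ≈ -76.0 km.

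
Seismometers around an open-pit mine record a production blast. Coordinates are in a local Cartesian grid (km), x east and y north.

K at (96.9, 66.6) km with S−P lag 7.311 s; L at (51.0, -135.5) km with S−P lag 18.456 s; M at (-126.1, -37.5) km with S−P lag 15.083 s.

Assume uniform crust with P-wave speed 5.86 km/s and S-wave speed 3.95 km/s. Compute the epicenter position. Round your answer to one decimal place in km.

Distance from S−P lag: d = Δt · v_P v_S / (v_P − v_S) = Δt · (5.86·3.95)/(5.86−3.95) ≈ 12.1188·Δt.
So d_K = 88.60, d_L = 223.67, d_M = 182.79 km.
Circle about each station: (x − 96.9)² + (y − 66.6)² = 88.60²; (x − 51.0)² + (y + 135.5)² = 223.67²; (x + 126.1)² + (y + 37.5)² = 182.79².
Subtracting pairs of circle equations eliminates x²+y² and gives linear equations (the radical axes):
-91.8 x − 404.2 y = -35042.23
-446.0 x − 208.2 y = -22079.93
Solving the 2×2 system: x ≈ 10.1, y ≈ 84.4 km.
Check against K (with the unrounded x, y): √((x − 96.9)²+(y − 66.6)²) = 88.60 ≈ 88.60 km. ✓

x ≈ 10.1 km, y ≈ 84.4 km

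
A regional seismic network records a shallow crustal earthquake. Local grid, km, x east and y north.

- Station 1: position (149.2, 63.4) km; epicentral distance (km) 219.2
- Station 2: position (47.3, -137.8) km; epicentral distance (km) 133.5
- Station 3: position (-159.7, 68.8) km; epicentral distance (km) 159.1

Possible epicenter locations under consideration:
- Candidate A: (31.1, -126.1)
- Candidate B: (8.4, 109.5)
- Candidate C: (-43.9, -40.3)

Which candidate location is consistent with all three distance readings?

Candidate C

For each candidate, compare |candidate − station| to the reported distance:
Candidate A: residuals Station 1 4.1, Station 2 113.5, Station 3 113.6 → max 113.6 km
Candidate B: residuals Station 1 71.0, Station 2 116.8, Station 3 13.9 → max 116.8 km
Candidate C: residuals Station 1 0.0, Station 2 0.0, Station 3 0.0 → max 0.0 km
Only Candidate C has all residuals ≈ 0.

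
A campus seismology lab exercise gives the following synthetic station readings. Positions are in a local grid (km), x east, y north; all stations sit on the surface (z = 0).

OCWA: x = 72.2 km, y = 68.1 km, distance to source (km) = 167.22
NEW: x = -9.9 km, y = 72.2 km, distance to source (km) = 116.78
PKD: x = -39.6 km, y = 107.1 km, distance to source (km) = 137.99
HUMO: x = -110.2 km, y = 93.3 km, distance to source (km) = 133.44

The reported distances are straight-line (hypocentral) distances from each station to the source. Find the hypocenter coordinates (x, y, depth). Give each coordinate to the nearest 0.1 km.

Each station gives a sphere (x−x_i)² + (y−y_i)² + z² = d_i² (stations at z=0).
Subtracting the OCWA sphere from NEW and PKD: z² cancels, leaving linear equations in x and y:
-164.2 x + 8.2 y = 9785.36
-223.6 x + 78.0 y = 12109.41
Solving: x ≈ -60.503, y ≈ -18.192 km (keep extra digits for the depth step; rounded: -60.5, -18.2).
Then from the OCWA sphere: z² = 167.22² − (x − 72.2)² − (y − 68.1)² with x = -60.503, y = -18.192, so z ≈ 53.909 ≈ 53.9 km.

(-60.5, -18.2, 53.9)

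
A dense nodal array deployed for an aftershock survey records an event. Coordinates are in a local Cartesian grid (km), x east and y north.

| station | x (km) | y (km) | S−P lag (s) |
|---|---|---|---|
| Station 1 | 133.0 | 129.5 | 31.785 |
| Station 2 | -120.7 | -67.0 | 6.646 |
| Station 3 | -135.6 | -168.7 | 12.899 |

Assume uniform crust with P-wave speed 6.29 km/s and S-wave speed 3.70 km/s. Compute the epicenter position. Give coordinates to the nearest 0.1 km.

-62.2 km east, -79.0 km north

Distance from S−P lag: d = Δt · v_P v_S / (v_P − v_S) = Δt · (6.29·3.70)/(6.29−3.70) ≈ 8.9857·Δt.
So d_Station 1 = 285.61, d_Station 2 = 59.72, d_Station 3 = 115.91 km.
Circle about each station: (x − 133.0)² + (y − 129.5)² = 285.61²; (x + 120.7)² + (y + 67.0)² = 59.72²; (x + 135.6)² + (y + 168.7)² = 115.91².
Subtracting pairs of circle equations eliminates x²+y² and gives linear equations (the radical axes):
-507.4 x − 393.0 y = 62604.83
-537.2 x − 596.4 y = 80525.74
Solving the 2×2 system: x ≈ -62.2, y ≈ -79.0 km.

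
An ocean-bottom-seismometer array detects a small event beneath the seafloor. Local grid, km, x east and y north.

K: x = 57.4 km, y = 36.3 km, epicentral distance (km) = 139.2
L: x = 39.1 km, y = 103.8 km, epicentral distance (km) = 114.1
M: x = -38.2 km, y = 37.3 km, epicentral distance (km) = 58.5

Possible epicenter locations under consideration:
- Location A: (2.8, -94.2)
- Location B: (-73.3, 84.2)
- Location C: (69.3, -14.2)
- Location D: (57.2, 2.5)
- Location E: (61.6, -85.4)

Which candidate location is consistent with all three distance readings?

For each candidate, compare |candidate − station| to the reported distance:
Location A: residuals K 2.3, L 87.2, M 79.2 → max 87.2 km
Location B: residuals K 0.0, L 0.0, M 0.1 → max 0.1 km
Location C: residuals K 87.3, L 7.7, M 60.7 → max 87.3 km
Location D: residuals K 105.4, L 11.2, M 43.0 → max 105.4 km
Location E: residuals K 17.4, L 76.4, M 99.7 → max 99.7 km
Only Location B has all residuals ≈ 0.

Location B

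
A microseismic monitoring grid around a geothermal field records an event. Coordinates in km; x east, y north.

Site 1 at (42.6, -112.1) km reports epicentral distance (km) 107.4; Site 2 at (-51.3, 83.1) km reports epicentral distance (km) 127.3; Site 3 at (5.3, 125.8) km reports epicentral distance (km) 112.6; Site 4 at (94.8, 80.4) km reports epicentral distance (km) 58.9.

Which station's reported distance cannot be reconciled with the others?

Site 1

Solve using three stations at a time. Using Site 2, Site 3, Site 4 (subtract circle equations pairwise → linear system) gives (x, y) ≈ (64.4, 29.9).
Distances from that point to each station vs reported:
  Site 1: calculated 143.7 vs reported 107.4 → residual 36.3 km
  Site 2: calculated 127.3 vs reported 127.3 → residual 0.0 km
  Site 3: calculated 112.6 vs reported 112.6 → residual 0.0 km
  Site 4: calculated 58.9 vs reported 58.9 → residual 0.0 km
Site 2, Site 3, Site 4 are mutually consistent (residuals ≈ 0); Site 1 is off by 36.3 km.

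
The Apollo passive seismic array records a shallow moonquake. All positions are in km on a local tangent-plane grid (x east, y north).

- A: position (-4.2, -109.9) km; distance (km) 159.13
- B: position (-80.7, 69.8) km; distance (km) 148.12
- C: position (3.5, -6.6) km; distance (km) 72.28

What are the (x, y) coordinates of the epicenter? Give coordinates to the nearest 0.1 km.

(63.1, 34.3)

Circle about each station: (x + 4.2)² + (y + 109.9)² = 159.13²; (x + 80.7)² + (y − 69.8)² = 148.12²; (x − 3.5)² + (y + 6.6)² = 72.28².
Subtracting the A equation from the B and C equations removes the quadratic terms:
-153.0 x + 359.4 y = 2671.70
15.4 x + 206.6 y = 8058.12
Solving the 2×2 system: x ≈ 63.1, y ≈ 34.3 km.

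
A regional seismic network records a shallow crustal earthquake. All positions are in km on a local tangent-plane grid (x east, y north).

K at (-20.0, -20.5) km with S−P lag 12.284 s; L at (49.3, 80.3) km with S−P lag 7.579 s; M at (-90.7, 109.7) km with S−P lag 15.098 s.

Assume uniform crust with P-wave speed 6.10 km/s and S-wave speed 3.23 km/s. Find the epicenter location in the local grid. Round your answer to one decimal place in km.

x ≈ 0.9 km, y ≈ 61.2 km

Distance from S−P lag: d = Δt · v_P v_S / (v_P − v_S) = Δt · (6.10·3.23)/(6.10−3.23) ≈ 6.8652·Δt.
So d_K = 84.33, d_L = 52.03, d_M = 103.65 km.
Circle about each station: (x + 20.0)² + (y + 20.5)² = 84.33²; (x − 49.3)² + (y − 80.3)² = 52.03²; (x + 90.7)² + (y − 109.7)² = 103.65².
Subtracting the K equation from the L and M equations removes the quadratic terms:
138.6 x + 201.6 y = 12462.76
-141.4 x + 260.4 y = 15808.56
Solving the 2×2 system: x ≈ 0.9, y ≈ 61.2 km.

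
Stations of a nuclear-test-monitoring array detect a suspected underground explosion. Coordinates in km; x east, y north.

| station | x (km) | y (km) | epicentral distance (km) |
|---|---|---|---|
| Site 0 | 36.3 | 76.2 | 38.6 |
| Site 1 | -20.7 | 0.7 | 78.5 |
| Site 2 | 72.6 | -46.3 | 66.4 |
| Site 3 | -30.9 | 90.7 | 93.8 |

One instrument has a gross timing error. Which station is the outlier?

Solve using three stations at a time. Using Site 0, Site 1, Site 3 (subtract circle equations pairwise → linear system) gives (x, y) ≈ (47.6, 39.4).
Distances from that point to each station vs reported:
  Site 0: calculated 38.5 vs reported 38.6 → residual 0.1 km
  Site 1: calculated 78.5 vs reported 78.5 → residual 0.0 km
  Site 2: calculated 89.3 vs reported 66.4 → residual 22.9 km
  Site 3: calculated 93.8 vs reported 93.8 → residual 0.0 km
Site 0, Site 1, Site 3 are mutually consistent (residuals ≈ 0); Site 2 is off by 22.9 km.

Site 2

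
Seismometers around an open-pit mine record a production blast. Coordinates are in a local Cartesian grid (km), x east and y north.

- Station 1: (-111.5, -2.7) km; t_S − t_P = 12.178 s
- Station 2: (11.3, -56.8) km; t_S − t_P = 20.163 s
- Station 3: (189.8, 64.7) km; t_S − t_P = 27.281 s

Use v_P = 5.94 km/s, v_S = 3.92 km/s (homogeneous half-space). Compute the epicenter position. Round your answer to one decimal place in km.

x ≈ -116.1 km, y ≈ 137.6 km

Distance from S−P lag: d = Δt · v_P v_S / (v_P − v_S) = Δt · (5.94·3.92)/(5.94−3.92) ≈ 11.5271·Δt.
So d_Station 1 = 140.38, d_Station 2 = 232.42, d_Station 3 = 314.47 km.
Circle about each station: (x + 111.5)² + (y + 2.7)² = 140.38²; (x − 11.3)² + (y + 56.8)² = 232.42²; (x − 189.8)² + (y − 64.7)² = 314.47².
Subtracting pairs of circle equations eliminates x²+y² and gives linear equations (the radical axes):
245.6 x − 108.2 y = -43398.12
602.6 x + 134.8 y = -51414.25
Solving the 2×2 system: x ≈ -116.1, y ≈ 137.6 km.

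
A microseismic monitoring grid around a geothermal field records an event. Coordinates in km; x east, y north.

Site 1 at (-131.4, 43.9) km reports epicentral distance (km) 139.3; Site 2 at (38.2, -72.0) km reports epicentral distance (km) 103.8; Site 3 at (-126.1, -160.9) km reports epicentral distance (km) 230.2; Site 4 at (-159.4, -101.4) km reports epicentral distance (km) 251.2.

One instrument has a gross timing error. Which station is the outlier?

Site 4

Solve using three stations at a time. Using Site 1, Site 2, Site 3 (subtract circle equations pairwise → linear system) gives (x, y) ≈ (6.9, 27.0).
Distances from that point to each station vs reported:
  Site 1: calculated 139.3 vs reported 139.3 → residual 0.0 km
  Site 2: calculated 103.8 vs reported 103.8 → residual 0.0 km
  Site 3: calculated 230.2 vs reported 230.2 → residual 0.0 km
  Site 4: calculated 210.1 vs reported 251.2 → residual 41.1 km
Site 1, Site 2, Site 3 are mutually consistent (residuals ≈ 0); Site 4 is off by 41.1 km.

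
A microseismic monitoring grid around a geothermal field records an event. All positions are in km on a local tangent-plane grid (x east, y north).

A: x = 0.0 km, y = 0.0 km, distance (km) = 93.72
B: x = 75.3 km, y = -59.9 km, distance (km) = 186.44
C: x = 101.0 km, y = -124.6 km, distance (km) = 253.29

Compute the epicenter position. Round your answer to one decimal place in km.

Circle about each station: x² + y² = 93.72²; (x − 75.3)² + (y + 59.9)² = 186.44²; (x − 101.0)² + (y + 124.6)² = 253.29².
Subtracting the A equation from the B and C equations removes the quadratic terms:
150.6 x − 119.8 y = -16718.34
202.0 x − 249.2 y = -29646.23
Solving the 2×2 system: x ≈ -46.1, y ≈ 81.6 km.
Check against A (with the unrounded x, y): √(x²+y²) = 93.72 ≈ 93.72 km. ✓

x ≈ -46.1 km, y ≈ 81.6 km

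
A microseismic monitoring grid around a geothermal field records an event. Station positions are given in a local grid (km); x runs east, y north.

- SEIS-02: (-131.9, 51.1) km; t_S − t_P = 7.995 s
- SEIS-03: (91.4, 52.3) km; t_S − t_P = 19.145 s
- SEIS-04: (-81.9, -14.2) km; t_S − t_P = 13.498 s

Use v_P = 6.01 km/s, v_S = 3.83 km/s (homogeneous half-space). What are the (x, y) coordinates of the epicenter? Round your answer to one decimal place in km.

-96.2 km east, 127.6 km north

Distance from S−P lag: d = Δt · v_P v_S / (v_P − v_S) = Δt · (6.01·3.83)/(6.01−3.83) ≈ 10.5589·Δt.
So d_SEIS-02 = 84.42, d_SEIS-03 = 202.15, d_SEIS-04 = 142.52 km.
Circle about each station: (x + 131.9)² + (y − 51.1)² = 84.42²; (x − 91.4)² + (y − 52.3)² = 202.15²; (x + 81.9)² + (y + 14.2)² = 142.52².
Subtracting the SEIS-02 equation from the SEIS-03 and SEIS-04 equations removes the quadratic terms:
446.6 x + 2.4 y = -42657.46
100.0 x − 130.6 y = -26284.78
Solving the 2×2 system: x ≈ -96.2, y ≈ 127.6 km.
Check against SEIS-02 (with the unrounded x, y): √((x + 131.9)²+(y − 51.1)²) = 84.42 ≈ 84.42 km. ✓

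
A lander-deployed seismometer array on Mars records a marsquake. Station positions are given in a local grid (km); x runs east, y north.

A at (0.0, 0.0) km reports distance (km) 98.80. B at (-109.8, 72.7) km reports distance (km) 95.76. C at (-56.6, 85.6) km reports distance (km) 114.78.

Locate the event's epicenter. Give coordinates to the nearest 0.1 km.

Circle about each station: x² + y² = 98.80²; (x + 109.8)² + (y − 72.7)² = 95.76²; (x + 56.6)² + (y − 85.6)² = 114.78².
Subtracting pairs of circle equations eliminates x²+y² and gives linear equations (the radical axes):
-219.6 x + 145.4 y = 17932.79
-113.2 x + 171.2 y = 7117.91
Solving the 2×2 system: x ≈ -96.3, y ≈ -22.1 km.

(-96.3, -22.1)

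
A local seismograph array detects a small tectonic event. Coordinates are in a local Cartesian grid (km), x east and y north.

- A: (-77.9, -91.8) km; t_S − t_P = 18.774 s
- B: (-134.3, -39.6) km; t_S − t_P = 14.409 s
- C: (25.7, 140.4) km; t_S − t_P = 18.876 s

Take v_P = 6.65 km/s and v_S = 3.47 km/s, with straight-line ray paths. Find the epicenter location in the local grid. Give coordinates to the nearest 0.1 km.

x ≈ -71.9 km, y ≈ 44.3 km

Distance from S−P lag: d = Δt · v_P v_S / (v_P − v_S) = Δt · (6.65·3.47)/(6.65−3.47) ≈ 7.2564·Δt.
So d_A = 136.23, d_B = 104.56, d_C = 136.97 km.
Circle about each station: (x + 77.9)² + (y + 91.8)² = 136.23²; (x + 134.3)² + (y + 39.6)² = 104.56²; (x − 25.7)² + (y − 140.4)² = 136.97².
Subtracting pairs of circle equations eliminates x²+y² and gives linear equations (the radical axes):
-112.8 x + 104.4 y = 12734.82
207.2 x + 464.4 y = 5674.83
Solving the 2×2 system: x ≈ -71.9, y ≈ 44.3 km.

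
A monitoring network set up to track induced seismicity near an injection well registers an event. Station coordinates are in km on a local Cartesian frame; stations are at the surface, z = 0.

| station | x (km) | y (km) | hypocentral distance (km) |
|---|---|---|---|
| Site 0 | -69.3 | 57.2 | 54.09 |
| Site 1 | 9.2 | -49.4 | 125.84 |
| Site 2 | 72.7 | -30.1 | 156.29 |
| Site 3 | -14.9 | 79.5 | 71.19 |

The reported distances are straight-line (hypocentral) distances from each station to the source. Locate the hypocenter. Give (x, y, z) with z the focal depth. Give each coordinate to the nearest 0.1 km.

x ≈ -53.2 km, y ≈ 47.4 km, depth ≈ 50.7 km

Each station gives a sphere (x−x_i)² + (y−y_i)² + z² = d_i² (stations at z=0).
Subtracting the Site 0 sphere from Site 1 and Site 2: z² cancels, leaving linear equations in x and y:
157.0 x − 213.2 y = -18459.31
284.0 x − 174.6 y = -23383.87
Solving: x ≈ -53.187, y ≈ 47.415 km (keep extra digits for the depth step; rounded: -53.2, 47.4).
Then from the Site 0 sphere: z² = 54.09² − (x + 69.3)² − (y − 57.2)² with x = -53.187, y = 47.415, so z ≈ 50.699 ≈ 50.7 km.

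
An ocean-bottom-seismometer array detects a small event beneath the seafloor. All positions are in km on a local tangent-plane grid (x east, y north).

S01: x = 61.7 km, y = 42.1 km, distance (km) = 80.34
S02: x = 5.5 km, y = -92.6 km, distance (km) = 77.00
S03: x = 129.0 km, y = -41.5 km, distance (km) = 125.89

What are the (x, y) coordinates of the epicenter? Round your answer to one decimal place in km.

Circle about each station: (x − 61.7)² + (y − 42.1)² = 80.34²; (x − 5.5)² + (y + 92.6)² = 77.00²; (x − 129.0)² + (y + 41.5)² = 125.89².
Subtracting pairs of circle equations eliminates x²+y² and gives linear equations (the radical axes):
-112.4 x − 269.4 y = 3551.23
134.6 x − 167.2 y = 3390.17
Solving the 2×2 system: x ≈ 5.8, y ≈ -15.6 km.
Check against S01 (with the unrounded x, y): √((x − 61.7)²+(y − 42.1)²) = 80.34 ≈ 80.34 km. ✓

(5.8, -15.6)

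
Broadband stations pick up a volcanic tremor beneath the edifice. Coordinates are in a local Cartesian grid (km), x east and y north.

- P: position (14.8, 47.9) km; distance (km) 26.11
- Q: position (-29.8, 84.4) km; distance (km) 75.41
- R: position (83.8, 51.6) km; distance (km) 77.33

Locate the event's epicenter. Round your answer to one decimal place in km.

Circle about each station: (x − 14.8)² + (y − 47.9)² = 26.11²; (x + 29.8)² + (y − 84.4)² = 75.41²; (x − 83.8)² + (y − 51.6)² = 77.33².
Subtracting the P equation from the Q and R equations removes the quadratic terms:
-89.2 x + 73.0 y = 493.01
138.0 x + 7.4 y = 1873.35
Solving the 2×2 system: x ≈ 12.4, y ≈ 21.9 km.

(12.4, 21.9)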